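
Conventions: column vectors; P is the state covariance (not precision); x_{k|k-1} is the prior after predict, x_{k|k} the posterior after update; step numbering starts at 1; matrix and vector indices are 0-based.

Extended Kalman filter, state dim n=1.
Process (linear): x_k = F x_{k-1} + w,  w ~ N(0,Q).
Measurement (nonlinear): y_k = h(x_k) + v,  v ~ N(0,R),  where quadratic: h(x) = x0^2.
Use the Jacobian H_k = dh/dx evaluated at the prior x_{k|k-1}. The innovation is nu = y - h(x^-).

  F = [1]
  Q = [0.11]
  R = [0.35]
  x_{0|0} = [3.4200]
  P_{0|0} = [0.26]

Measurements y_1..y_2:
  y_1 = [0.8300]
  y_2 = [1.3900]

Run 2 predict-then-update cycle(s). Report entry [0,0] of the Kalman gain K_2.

step 1: x^-=[3.4200]  P^-=[0.3700]  H_jac=[6.8400]  S=[17.6607]  K=[0.1433]  nu=[-10.8664]  x^+=[1.8628]  P^+=[0.0073]
step 2: x^-=[1.8628]  P^-=[0.1173]  H_jac=[3.7257]  S=[1.9786]  K=[0.2209]  nu=[-2.0801]  x^+=[1.4033]  P^+=[0.0208]

K[0,0] = 0.2209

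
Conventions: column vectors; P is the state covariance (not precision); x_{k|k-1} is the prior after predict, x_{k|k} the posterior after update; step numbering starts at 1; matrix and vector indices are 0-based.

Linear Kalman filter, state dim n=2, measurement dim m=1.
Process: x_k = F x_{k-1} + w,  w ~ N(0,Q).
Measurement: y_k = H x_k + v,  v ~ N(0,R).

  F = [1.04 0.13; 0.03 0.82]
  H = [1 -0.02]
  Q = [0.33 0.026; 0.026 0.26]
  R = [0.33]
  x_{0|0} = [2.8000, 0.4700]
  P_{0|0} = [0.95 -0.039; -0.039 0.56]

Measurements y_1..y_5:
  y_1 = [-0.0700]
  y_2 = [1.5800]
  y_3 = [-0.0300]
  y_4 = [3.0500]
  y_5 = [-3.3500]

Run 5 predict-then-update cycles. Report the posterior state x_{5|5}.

x_post = [-1.3221, -0.4038]

step 1: x^-=[2.9731, 0.4694]  P^-=[1.3564 0.0819; 0.0819 0.6355]  S=[1.6834]  K=[0.8048; 0.0411]  nu=[-3.0337]  x^+=[0.5316, 0.3447]  P^+=[0.2661 0.0262; 0.0262 0.6326]
step 2: x^-=[0.5977, 0.2986]  P^-=[0.6356 0.1242; 0.1242 0.6869]  S=[0.9609]  K=[0.6589; 0.1150]  nu=[0.9883]  x^+=[1.2488, 0.4122]  P^+=[0.2185 0.0514; 0.0514 0.6742]
step 3: x^-=[1.3524, 0.3755]  P^-=[0.5916 0.1487; 0.1487 0.7161]  S=[0.9159]  K=[0.6426; 0.1468]  nu=[-1.3749]  x^+=[0.4688, 0.1737]  P^+=[0.2133 0.0624; 0.0624 0.6963]
step 4: x^-=[0.5102, 0.1565]  P^-=[0.5894 0.1603; 0.1603 0.7315]  S=[0.9132]  K=[0.6418; 0.1595]  nu=[2.5430]  x^+=[2.1423, 0.5621]  P^+=[0.2131 0.0668; 0.0668 0.7082]
step 5: x^-=[2.3011, 0.5252]  P^-=[0.5906 0.1654; 0.1654 0.7397]  S=[0.9142]  K=[0.6423; 0.1647]  nu=[-5.6406]  x^+=[-1.3221, -0.4038]  P^+=[0.2133 0.0687; 0.0687 0.7149]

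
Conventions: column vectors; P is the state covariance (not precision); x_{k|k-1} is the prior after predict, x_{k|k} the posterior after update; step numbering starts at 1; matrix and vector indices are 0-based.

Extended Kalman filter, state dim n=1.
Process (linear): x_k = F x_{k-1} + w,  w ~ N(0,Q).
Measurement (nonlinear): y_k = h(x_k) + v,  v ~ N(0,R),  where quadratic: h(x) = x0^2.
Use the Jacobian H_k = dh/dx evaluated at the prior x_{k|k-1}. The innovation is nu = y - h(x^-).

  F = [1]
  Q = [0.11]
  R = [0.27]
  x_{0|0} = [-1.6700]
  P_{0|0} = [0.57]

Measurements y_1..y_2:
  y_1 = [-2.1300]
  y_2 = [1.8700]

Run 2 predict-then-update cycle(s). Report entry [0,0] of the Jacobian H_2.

step 1: x^-=[-1.6700]  P^-=[0.6800]  H_jac=[-3.3400]  S=[7.8558]  K=[-0.2891]  nu=[-4.9189]  x^+=[-0.2479]  P^+=[0.0234]
step 2: x^-=[-0.2479]  P^-=[0.1334]  H_jac=[-0.4958]  S=[0.3028]  K=[-0.2184]  nu=[1.8085]  x^+=[-0.6429]  P^+=[0.1189]

H_jac[0,0] = -0.4958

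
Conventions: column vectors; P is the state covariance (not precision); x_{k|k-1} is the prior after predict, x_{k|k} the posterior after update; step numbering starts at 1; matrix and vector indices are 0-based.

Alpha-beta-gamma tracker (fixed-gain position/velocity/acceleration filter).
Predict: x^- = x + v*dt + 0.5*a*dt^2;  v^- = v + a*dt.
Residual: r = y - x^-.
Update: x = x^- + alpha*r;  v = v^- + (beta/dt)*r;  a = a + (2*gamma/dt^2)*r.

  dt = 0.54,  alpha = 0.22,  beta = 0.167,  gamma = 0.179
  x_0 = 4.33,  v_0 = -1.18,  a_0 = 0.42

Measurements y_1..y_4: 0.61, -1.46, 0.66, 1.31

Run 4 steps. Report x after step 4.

x_post = -4.7420

step 1: x_pred=3.7540  r=-3.1440  x^+=3.0623  v^+=-1.9255  a^+=-3.4400
step 2: x_pred=1.5210  r=-2.9810  x^+=0.8652  v^+=-4.7050  a^+=-7.0998
step 3: x_pred=-2.7107  r=3.3707  x^+=-1.9691  v^+=-7.4965  a^+=-2.9616
step 4: x_pred=-6.4490  r=7.7590  x^+=-4.7420  v^+=-6.6962  a^+=6.5642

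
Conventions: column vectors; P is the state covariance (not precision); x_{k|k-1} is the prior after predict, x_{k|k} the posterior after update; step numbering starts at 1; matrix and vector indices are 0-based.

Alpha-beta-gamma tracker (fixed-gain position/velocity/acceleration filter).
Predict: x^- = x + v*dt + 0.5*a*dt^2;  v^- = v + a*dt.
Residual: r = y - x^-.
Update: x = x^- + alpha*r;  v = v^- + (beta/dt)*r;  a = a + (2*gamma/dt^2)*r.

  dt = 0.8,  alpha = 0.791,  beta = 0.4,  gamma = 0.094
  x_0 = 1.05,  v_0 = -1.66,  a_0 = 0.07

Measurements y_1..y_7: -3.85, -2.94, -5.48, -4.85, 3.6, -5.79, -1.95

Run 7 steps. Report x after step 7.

step 1: x_pred=-0.2556  r=-3.5944  x^+=-3.0988  v^+=-3.4012  a^+=-0.9859
step 2: x_pred=-6.1352  r=3.1952  x^+=-3.6078  v^+=-2.5923  a^+=-0.0473
step 3: x_pred=-5.6967  r=0.2167  x^+=-5.5253  v^+=-2.5217  a^+=0.0164
step 4: x_pred=-7.5374  r=2.6874  x^+=-5.4117  v^+=-1.1649  a^+=0.8058
step 5: x_pred=-6.0857  r=9.6857  x^+=1.5757  v^+=4.3226  a^+=3.6510
step 6: x_pred=6.2021  r=-11.9921  x^+=-3.2836  v^+=1.2474  a^+=0.1283
step 7: x_pred=-2.2447  r=0.2947  x^+=-2.0116  v^+=1.4974  a^+=0.2149

x_post = -2.0116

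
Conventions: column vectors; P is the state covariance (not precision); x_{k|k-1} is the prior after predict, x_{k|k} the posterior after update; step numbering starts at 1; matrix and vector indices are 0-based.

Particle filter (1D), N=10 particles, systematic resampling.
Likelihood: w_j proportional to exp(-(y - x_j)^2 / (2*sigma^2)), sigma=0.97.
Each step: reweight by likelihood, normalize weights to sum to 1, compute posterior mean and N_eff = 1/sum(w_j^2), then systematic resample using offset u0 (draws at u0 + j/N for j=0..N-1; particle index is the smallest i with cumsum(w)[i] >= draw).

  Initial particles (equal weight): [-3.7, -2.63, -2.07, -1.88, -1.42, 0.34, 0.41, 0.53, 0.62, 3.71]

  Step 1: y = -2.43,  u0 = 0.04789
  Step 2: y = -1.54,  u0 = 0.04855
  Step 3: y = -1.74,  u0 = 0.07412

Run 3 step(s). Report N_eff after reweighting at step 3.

step 1: w=[0.1112, 0.2565, 0.2445, 0.2231, 0.1523, 0.0044, 0.0036, 0.0025, 0.0019, 0.0000]  mean=-2.2223  Neff=4.7406  idx=[0, 1, 1, 1, 2, 2, 3, 3, 4, 4]
step 2: w=[0.0115, 0.0732, 0.0732, 0.0732, 0.1185, 0.1185, 0.1294, 0.1294, 0.1365, 0.1365]  mean=-1.9851  Neff=8.6904  idx=[1, 2, 4, 4, 5, 6, 7, 8, 8, 9]
step 3: w=[0.0732, 0.0732, 0.1053, 0.1053, 0.1053, 0.1104, 0.1104, 0.1056, 0.1056, 0.1056]  mean=-1.9041  Neff=9.8204  idx=[1, 2, 3, 4, 5, 6, 6, 7, 8, 9]

N_eff = 9.8204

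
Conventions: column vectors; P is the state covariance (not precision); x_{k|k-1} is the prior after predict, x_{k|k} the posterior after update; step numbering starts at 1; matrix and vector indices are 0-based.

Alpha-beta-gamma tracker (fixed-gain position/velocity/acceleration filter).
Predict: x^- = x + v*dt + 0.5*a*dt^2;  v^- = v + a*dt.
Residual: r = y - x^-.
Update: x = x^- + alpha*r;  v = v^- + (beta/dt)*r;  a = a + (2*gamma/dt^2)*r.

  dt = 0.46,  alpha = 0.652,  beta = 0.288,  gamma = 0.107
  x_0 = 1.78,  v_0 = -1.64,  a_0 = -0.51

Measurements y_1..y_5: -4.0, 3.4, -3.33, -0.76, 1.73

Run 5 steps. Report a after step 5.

step 1: x_pred=0.9716  r=-4.9716  x^+=-2.2699  v^+=-4.9873  a^+=-5.5380
step 2: x_pred=-5.1499  r=8.5499  x^+=0.4246  v^+=-2.1818  a^+=3.1089
step 3: x_pred=-0.2501  r=-3.0799  x^+=-2.2582  v^+=-2.6800  a^+=-0.0060
step 4: x_pred=-3.4916  r=2.7316  x^+=-1.7106  v^+=-0.9725  a^+=2.7566
step 5: x_pred=-1.8663  r=3.5963  x^+=0.4785  v^+=2.5471  a^+=6.3937

a_post = 6.3937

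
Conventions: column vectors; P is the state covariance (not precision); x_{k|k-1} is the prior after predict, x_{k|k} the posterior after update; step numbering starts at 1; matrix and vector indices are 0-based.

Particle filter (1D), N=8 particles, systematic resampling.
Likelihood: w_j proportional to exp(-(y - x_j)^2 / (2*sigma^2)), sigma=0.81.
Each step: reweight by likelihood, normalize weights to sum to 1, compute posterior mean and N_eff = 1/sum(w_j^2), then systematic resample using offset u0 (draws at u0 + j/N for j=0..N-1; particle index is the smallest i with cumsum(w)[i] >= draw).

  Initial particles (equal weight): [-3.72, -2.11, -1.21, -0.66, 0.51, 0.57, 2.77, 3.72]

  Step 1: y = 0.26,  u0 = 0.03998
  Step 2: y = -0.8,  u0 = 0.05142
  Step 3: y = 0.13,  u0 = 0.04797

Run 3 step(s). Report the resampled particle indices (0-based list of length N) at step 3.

resampled_idx = [0, 2, 3, 4, 5, 6, 6, 7]

step 1: w=[0.0000, 0.0053, 0.0735, 0.2001, 0.3636, 0.3544, 0.0031, 0.0000]  mean=0.1642  Neff=3.2974  idx=[2, 3, 4, 4, 4, 5, 5, 5]
step 2: w=[0.2592, 0.2903, 0.0797, 0.0797, 0.0797, 0.0705, 0.0705, 0.0705]  mean=-0.2628  Neff=5.3934  idx=[0, 0, 1, 1, 2, 3, 5, 6]
step 3: w=[0.0483, 0.0483, 0.1179, 0.1179, 0.1700, 0.1700, 0.1637, 0.1637]  mean=0.0875  Neff=6.9484  idx=[0, 2, 3, 4, 5, 6, 6, 7]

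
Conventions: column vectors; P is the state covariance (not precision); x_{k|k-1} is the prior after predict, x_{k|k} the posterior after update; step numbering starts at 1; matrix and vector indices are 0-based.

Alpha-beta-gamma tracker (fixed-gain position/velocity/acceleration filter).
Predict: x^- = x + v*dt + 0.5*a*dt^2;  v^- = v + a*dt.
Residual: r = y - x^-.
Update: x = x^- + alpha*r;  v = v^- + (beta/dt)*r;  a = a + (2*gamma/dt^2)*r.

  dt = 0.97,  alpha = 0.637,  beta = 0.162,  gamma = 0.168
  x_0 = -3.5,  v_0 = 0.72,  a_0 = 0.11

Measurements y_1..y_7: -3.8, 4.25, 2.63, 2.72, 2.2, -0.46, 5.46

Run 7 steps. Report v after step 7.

step 1: x_pred=-2.7499  r=-1.0501  x^+=-3.4188  v^+=0.6513  a^+=-0.2650
step 2: x_pred=-2.9117  r=7.1617  x^+=1.6503  v^+=1.5903  a^+=2.2925
step 3: x_pred=4.2714  r=-1.6414  x^+=3.2258  v^+=3.5399  a^+=1.7063
step 4: x_pred=7.4623  r=-4.7423  x^+=4.4414  v^+=4.4030  a^+=0.0128
step 5: x_pred=8.7184  r=-6.5184  x^+=4.5662  v^+=3.3268  a^+=-2.3149
step 6: x_pred=6.7041  r=-7.1641  x^+=2.1406  v^+=-0.1152  a^+=-4.8733
step 7: x_pred=-0.2637  r=5.7237  x^+=3.3823  v^+=-3.8863  a^+=-2.8293

v_post = -3.8863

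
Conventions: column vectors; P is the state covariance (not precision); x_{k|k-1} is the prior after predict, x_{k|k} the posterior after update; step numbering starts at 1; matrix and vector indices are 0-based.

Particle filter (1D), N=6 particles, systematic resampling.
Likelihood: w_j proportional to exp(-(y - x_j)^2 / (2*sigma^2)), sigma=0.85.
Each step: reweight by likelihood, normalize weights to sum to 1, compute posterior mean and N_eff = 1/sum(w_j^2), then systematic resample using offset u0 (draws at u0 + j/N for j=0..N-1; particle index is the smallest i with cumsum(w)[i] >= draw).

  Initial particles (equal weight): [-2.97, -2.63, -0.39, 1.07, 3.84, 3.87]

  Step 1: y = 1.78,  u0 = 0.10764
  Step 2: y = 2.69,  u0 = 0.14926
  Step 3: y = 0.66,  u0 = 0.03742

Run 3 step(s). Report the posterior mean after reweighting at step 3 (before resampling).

step 1: w=[0.0000, 0.0000, 0.0455, 0.8343, 0.0627, 0.0575]  mean=1.3385  Neff=1.4178  idx=[3, 3, 3, 3, 3, 4]
step 2: w=[0.1340, 0.1340, 0.1340, 0.1340, 0.1340, 0.3299]  mean=1.9839  Neff=5.0338  idx=[1, 2, 3, 4, 5, 5]
step 3: w=[0.2499, 0.2499, 0.2499, 0.2499, 0.0003, 0.0003]  mean=1.0714  Neff=4.0041  idx=[0, 0, 1, 2, 2, 3]

post_mean = 1.0714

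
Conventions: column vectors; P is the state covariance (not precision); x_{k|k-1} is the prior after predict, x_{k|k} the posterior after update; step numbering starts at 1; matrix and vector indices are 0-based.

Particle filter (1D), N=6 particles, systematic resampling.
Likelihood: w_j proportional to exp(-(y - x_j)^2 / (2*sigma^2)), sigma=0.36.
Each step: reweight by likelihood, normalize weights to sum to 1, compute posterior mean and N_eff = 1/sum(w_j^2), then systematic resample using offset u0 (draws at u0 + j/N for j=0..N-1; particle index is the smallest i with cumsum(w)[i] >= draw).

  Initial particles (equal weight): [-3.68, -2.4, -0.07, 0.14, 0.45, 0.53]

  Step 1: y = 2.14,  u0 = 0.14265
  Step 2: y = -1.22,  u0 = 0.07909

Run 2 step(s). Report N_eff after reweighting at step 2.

N_eff = 4.6761

step 1: w=[0.0000, 0.0000, 0.0001, 0.0032, 0.2644, 0.7323]  mean=0.5075  Neff=1.6498  idx=[4, 5, 5, 5, 5, 5]
step 2: w=[0.3650, 0.1270, 0.1270, 0.1270, 0.1270, 0.1270]  mean=0.5008  Neff=4.6761  idx=[0, 0, 1, 2, 3, 5]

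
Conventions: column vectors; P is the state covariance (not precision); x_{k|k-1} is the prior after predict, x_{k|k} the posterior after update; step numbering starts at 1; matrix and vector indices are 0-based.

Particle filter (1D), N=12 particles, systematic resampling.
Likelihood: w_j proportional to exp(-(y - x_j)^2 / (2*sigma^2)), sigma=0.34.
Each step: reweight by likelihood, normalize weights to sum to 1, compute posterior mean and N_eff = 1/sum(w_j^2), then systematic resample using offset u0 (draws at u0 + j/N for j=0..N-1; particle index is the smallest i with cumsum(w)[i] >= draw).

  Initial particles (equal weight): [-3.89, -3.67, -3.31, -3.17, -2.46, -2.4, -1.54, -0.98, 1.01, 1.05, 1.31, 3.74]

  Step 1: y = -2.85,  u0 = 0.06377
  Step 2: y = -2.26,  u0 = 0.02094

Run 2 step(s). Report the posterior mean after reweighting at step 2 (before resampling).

step 1: w=[0.0046, 0.0267, 0.1961, 0.3146, 0.2537, 0.2040, 0.0003, 0.0000, 0.0000, 0.0000, 0.0000, 0.0000]  mean=-2.8764  Neff=4.0959  idx=[2, 2, 3, 3, 3, 3, 4, 4, 4, 5, 5, 5]
step 2: w=[0.0016, 0.0016, 0.0051, 0.0051, 0.0051, 0.0051, 0.1555, 0.1555, 0.1555, 0.1699, 0.1699, 0.1699]  mean=-2.4467  Neff=6.2786  idx=[5, 6, 7, 7, 8, 8, 9, 9, 10, 10, 11, 11]

post_mean = -2.4467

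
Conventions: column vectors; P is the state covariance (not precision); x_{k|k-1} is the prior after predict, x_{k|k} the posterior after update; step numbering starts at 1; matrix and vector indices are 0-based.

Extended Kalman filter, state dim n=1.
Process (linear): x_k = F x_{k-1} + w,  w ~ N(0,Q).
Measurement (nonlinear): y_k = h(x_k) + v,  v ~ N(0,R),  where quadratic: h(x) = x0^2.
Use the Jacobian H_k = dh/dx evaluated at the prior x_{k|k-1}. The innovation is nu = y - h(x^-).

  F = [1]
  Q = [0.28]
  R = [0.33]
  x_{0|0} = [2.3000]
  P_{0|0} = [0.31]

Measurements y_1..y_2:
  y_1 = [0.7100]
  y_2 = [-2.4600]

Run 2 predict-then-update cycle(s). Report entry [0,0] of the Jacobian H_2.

step 1: x^-=[2.3000]  P^-=[0.5900]  H_jac=[4.6000]  S=[12.8144]  K=[0.2118]  nu=[-4.5800]  x^+=[1.3300]  P^+=[0.0152]
step 2: x^-=[1.3300]  P^-=[0.2952]  H_jac=[2.6600]  S=[2.4186]  K=[0.3246]  nu=[-4.2289]  x^+=[-0.0429]  P^+=[0.0403]

H_jac[0,0] = 2.6600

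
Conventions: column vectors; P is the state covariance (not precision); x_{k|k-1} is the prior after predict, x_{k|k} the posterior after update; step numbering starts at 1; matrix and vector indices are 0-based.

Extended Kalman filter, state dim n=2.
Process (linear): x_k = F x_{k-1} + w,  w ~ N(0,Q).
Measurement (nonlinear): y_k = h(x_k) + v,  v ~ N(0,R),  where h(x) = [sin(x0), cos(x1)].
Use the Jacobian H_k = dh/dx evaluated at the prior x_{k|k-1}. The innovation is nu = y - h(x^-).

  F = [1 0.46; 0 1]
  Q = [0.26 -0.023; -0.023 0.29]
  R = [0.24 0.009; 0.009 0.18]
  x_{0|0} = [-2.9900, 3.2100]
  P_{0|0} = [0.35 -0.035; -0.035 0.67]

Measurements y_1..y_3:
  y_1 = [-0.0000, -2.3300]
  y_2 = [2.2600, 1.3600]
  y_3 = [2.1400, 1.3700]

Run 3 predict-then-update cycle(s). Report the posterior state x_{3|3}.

step 1: x^-=[-1.5134, 3.2100]  P^-=[0.7196 0.2502; 0.2502 0.9600]  H_jac=[0.0574 0.0000; 0.0000 0.0684]  S=[0.2424 0.0100; 0.0100 0.1845]  K=[0.1669 0.0837; 0.0447 0.3533]  nu=[0.9984, -1.3323]  x^+=[-1.4583, 2.7839]  P^+=[0.7113 0.2423; 0.2423 0.9362]
step 2: x^-=[-0.1777, 2.7839]  P^-=[1.3923 0.6500; 0.6500 1.2262]  H_jac=[0.9843 0.0000; 0.0000 -0.3501]  S=[1.5888 -0.2150; -0.2150 0.3303]  K=[0.8436 -0.1399; 0.2487 -1.1378]  nu=[2.4368, 2.2967]  x^+=[1.5567, 0.7766]  P^+=[0.2044 0.0502; 0.0502 0.5786]
step 3: x^-=[1.9139, 0.7766]  P^-=[0.6331 0.2934; 0.2934 0.8686]  H_jac=[-0.3364 0.0000; 0.0000 -0.7009]  S=[0.3116 0.0782; 0.0782 0.6067]  K=[-0.6183 -0.2593; -0.0672 -0.9948]  nu=[1.1983, 0.6567]  x^+=[1.0027, 0.0428]  P^+=[0.4481 0.0745; 0.0745 0.2564]

x_post = [1.0027, 0.0428]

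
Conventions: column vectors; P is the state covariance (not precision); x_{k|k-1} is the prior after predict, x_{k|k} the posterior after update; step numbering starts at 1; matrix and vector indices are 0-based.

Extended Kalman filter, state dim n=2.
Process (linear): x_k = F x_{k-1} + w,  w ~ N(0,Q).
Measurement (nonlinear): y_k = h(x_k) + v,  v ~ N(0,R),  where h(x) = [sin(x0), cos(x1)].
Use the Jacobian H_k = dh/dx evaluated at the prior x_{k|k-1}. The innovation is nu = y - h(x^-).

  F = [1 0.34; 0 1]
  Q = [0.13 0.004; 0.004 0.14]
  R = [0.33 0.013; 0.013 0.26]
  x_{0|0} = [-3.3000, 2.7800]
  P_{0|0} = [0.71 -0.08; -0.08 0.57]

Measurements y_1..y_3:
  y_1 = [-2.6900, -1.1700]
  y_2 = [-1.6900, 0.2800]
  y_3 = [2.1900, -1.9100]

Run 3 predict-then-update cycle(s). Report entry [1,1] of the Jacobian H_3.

step 1: x^-=[-2.3548, 2.7800]  P^-=[0.8515 0.1178; 0.1178 0.7100]  H_jac=[-0.7061 0.0000; 0.0000 -0.3538]  S=[0.7546 0.0424; 0.0424 0.3489]  K=[-0.7956 -0.0227; -0.0702 -0.7114]  nu=[-1.9819, -0.2347]  x^+=[-0.7728, 3.0862]  P^+=[0.3722 0.0459; 0.0459 0.5255]
step 2: x^-=[0.2765, 3.0862]  P^-=[0.5942 0.2286; 0.2286 0.6655]  H_jac=[0.9620 0.0000; 0.0000 -0.0554]  S=[0.8799 0.0008; 0.0008 0.2620]  K=[0.6497 -0.0504; 0.2500 -0.1415]  nu=[-1.9630, 1.2785]  x^+=[-1.0632, 2.4144]  P^+=[0.2222 0.0839; 0.0839 0.6053]
step 3: x^-=[-0.2423, 2.4144]  P^-=[0.4792 0.2936; 0.2936 0.7453]  H_jac=[0.9708 0.0000; 0.0000 -0.6648]  S=[0.7816 -0.1765; -0.1765 0.5893]  K=[0.5581 -0.1641; 0.1876 -0.7845]  nu=[2.4299, -1.1629]  x^+=[1.3047, 3.7825]  P^+=[0.1875 0.0533; 0.0533 0.3031]

H_jac[1,1] = -0.6648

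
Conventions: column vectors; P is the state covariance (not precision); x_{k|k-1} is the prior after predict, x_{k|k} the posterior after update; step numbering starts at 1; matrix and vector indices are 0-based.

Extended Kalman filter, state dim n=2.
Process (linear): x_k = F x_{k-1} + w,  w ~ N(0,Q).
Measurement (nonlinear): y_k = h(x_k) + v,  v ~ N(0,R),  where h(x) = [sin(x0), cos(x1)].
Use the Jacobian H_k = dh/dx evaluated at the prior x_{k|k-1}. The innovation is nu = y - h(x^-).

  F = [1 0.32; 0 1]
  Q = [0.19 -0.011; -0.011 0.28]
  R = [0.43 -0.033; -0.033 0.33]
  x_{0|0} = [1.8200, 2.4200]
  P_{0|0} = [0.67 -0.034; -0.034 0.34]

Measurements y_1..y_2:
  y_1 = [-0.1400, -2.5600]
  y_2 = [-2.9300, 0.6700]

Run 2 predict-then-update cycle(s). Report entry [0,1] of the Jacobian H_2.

step 1: x^-=[2.5944, 2.4200]  P^-=[0.8731 0.0638; 0.0638 0.6200]  H_jac=[-0.8540 0.0000; 0.0000 -0.6606]  S=[1.0667 0.0030; 0.0030 0.6005]  K=[-0.6988 -0.0667; -0.0492 -0.6817]  nu=[-0.6603, -1.8092]  x^+=[3.1765, 3.6859]  P^+=[0.3493 -0.0016; -0.0016 0.3381]
step 2: x^-=[4.3559, 3.6859]  P^-=[0.5729 0.0956; 0.0956 0.6181]  H_jac=[-0.3489 0.0000; 0.0000 0.5178]  S=[0.4998 -0.0503; -0.0503 0.4957]  K=[-0.3940 0.0599; -0.0018 0.6455]  nu=[-1.9929, 1.5255]  x^+=[5.2325, 4.6742]  P^+=[0.4911 0.0633; 0.0633 0.4115]

H_jac[0,1] = 0.0000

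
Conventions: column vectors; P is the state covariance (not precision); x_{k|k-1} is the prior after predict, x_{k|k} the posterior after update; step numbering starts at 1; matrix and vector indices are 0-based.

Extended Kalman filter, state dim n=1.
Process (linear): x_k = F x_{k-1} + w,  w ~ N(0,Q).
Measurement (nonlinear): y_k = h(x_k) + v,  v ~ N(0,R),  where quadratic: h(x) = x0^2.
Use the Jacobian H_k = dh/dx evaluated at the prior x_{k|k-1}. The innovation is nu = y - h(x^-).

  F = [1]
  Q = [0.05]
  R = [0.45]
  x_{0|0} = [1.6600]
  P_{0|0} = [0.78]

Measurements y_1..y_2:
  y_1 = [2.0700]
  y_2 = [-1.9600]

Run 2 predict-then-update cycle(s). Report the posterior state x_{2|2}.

x_post = [0.5824]

step 1: x^-=[1.6600]  P^-=[0.8300]  H_jac=[3.3200]  S=[9.5986]  K=[0.2871]  nu=[-0.6856]  x^+=[1.4632]  P^+=[0.0389]
step 2: x^-=[1.4632]  P^-=[0.0889]  H_jac=[2.9264]  S=[1.2114]  K=[0.2148]  nu=[-4.1009]  x^+=[0.5824]  P^+=[0.0330]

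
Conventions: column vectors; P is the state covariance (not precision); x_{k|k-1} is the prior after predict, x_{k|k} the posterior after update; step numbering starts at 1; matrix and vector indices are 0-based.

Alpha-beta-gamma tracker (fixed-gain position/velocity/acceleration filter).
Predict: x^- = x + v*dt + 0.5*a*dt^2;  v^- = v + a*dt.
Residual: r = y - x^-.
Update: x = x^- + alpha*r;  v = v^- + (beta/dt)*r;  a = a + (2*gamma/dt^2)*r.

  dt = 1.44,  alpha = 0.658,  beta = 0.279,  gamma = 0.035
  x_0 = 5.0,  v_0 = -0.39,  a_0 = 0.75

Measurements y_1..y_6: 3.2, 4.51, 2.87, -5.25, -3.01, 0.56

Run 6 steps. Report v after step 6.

v_post = 0.3748

step 1: x_pred=5.2160  r=-2.0160  x^+=3.8895  v^+=0.2994  a^+=0.6819
step 2: x_pred=5.0276  r=-0.5176  x^+=4.6870  v^+=1.1811  a^+=0.6645
step 3: x_pred=7.0768  r=-4.2068  x^+=4.3087  v^+=1.3229  a^+=0.5225
step 4: x_pred=6.7553  r=-12.0053  x^+=-1.1442  v^+=-0.2508  a^+=0.1172
step 5: x_pred=-1.3838  r=-1.6262  x^+=-2.4539  v^+=-0.3971  a^+=0.0623
step 6: x_pred=-2.9611  r=3.5211  x^+=-0.6442  v^+=0.3748  a^+=0.1812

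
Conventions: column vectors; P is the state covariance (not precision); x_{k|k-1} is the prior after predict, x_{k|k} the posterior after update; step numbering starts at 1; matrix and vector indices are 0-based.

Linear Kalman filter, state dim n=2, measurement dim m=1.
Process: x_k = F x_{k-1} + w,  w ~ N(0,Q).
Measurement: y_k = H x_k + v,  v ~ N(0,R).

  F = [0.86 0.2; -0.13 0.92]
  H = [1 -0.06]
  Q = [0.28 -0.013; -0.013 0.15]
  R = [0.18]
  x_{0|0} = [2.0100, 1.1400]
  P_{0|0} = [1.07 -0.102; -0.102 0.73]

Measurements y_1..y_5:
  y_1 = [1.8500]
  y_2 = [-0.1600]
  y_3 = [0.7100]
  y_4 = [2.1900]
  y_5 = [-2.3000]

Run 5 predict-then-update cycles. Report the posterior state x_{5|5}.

step 1: x^-=[1.9566, 0.7875]  P^-=[1.0655 -0.0764; -0.0764 0.8104]  S=[1.2576]  K=[0.8509; -0.0994]  nu=[-0.0593]  x^+=[1.9061, 0.7934]  P^+=[0.1550 0.0300; 0.0300 0.7979]
step 2: x^-=[1.7979, 0.4821]  P^-=[0.4368 0.1394; 0.1394 0.8208]  S=[0.6031]  K=[0.7105; 0.1496]  nu=[-1.9290]  x^+=[0.4274, 0.1936]  P^+=[0.1324 0.0754; 0.0754 0.8073]
step 3: x^-=[0.4063, 0.1226]  P^-=[0.4361 0.1784; 0.1784 0.8175]  S=[0.5977]  K=[0.7118; 0.2164]  nu=[0.3111]  x^+=[0.6277, 0.1899]  P^+=[0.1333 0.0863; 0.0863 0.7895]
step 4: x^-=[0.5778, 0.0931]  P^-=[0.4399 0.1834; 0.1834 0.7999]  S=[0.6007]  K=[0.7139; 0.2255]  nu=[1.6178]  x^+=[1.7327, 0.4579]  P^+=[0.1337 0.0867; 0.0867 0.7693]
step 5: x^-=[1.5817, 0.1960]  P^-=[0.4395 0.1800; 0.1800 0.7827]  S=[0.6007]  K=[0.7136; 0.2214]  nu=[-3.8700]  x^+=[-1.1801, -0.6610]  P^+=[0.1336 0.0851; 0.0851 0.7532]

x_post = [-1.1801, -0.6610]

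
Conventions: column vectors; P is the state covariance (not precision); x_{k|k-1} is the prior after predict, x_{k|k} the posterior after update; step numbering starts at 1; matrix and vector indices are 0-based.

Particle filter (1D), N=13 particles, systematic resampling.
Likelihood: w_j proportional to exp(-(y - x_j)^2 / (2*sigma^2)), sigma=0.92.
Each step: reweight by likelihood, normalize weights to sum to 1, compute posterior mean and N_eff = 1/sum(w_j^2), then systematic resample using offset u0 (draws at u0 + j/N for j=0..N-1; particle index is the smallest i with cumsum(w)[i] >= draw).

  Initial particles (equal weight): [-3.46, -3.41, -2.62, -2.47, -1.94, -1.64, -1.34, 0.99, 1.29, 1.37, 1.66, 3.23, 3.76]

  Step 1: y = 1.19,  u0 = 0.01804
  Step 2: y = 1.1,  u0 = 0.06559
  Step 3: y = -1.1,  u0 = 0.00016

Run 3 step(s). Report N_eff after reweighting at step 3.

N_eff = 9.3294

step 1: w=[0.0000, 0.0000, 0.0000, 0.0001, 0.0008, 0.0022, 0.0057, 0.2460, 0.2504, 0.2471, 0.2210, 0.0216, 0.0051]  mean=1.3475  Neff=4.2802  idx=[7, 7, 7, 7, 8, 8, 8, 9, 9, 9, 10, 10, 10]
step 2: w=[0.0809, 0.0809, 0.0809, 0.0809, 0.0798, 0.0798, 0.0798, 0.0780, 0.0780, 0.0780, 0.0677, 0.0677, 0.0677]  mean=1.2868  Neff=12.9417  idx=[0, 1, 2, 3, 4, 5, 6, 7, 8, 9, 10, 11, 12]
step 3: w=[0.1455, 0.1455, 0.1455, 0.1455, 0.0658, 0.0658, 0.0658, 0.0523, 0.0523, 0.0523, 0.0213, 0.0213, 0.0213]  mean=1.1517  Neff=9.3294  idx=[0, 0, 1, 1, 2, 2, 3, 3, 4, 5, 6, 8, 9]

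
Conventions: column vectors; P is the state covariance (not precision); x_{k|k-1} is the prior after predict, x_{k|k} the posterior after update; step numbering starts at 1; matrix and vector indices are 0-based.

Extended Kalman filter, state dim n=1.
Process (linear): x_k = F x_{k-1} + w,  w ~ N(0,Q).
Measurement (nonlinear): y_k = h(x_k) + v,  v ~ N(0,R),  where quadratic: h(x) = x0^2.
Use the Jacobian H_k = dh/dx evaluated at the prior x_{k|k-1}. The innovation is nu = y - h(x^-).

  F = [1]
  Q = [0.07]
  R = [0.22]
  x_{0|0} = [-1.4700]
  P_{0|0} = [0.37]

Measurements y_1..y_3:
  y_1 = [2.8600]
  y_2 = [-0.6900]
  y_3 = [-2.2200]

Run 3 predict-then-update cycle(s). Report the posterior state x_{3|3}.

step 1: x^-=[-1.4700]  P^-=[0.4400]  H_jac=[-2.9400]  S=[4.0232]  K=[-0.3215]  nu=[0.6991]  x^+=[-1.6948]  P^+=[0.0241]
step 2: x^-=[-1.6948]  P^-=[0.0941]  H_jac=[-3.3896]  S=[1.3007]  K=[-0.2451]  nu=[-3.5623]  x^+=[-0.8216]  P^+=[0.0159]
step 3: x^-=[-0.8216]  P^-=[0.0859]  H_jac=[-1.6432]  S=[0.4520]  K=[-0.3123]  nu=[-2.8950]  x^+=[0.0826]  P^+=[0.0418]

x_post = [0.0826]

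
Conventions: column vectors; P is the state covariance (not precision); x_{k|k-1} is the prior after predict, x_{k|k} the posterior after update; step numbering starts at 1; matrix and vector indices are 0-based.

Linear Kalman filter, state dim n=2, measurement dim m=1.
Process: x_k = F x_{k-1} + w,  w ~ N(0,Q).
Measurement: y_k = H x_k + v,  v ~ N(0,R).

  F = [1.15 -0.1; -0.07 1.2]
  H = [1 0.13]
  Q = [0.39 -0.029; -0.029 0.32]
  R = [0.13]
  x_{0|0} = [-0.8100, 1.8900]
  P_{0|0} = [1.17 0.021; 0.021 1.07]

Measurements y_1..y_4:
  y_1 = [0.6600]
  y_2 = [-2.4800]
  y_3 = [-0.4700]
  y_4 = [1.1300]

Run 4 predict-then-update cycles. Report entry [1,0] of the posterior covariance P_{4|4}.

step 1: x^-=[-1.1205, 2.3247]  P^-=[1.9432 -0.2225; -0.2225 1.8630]  S=[2.0468]  K=[0.9352; 0.0096]  nu=[1.4783]  x^+=[0.2620, 2.3390]  P^+=[0.1529 -0.2409; -0.2409 1.8628]
step 2: x^-=[0.0675, 2.7884]  P^-=[0.6662 -0.5990; -0.5990 3.0437]  S=[0.6919]  K=[0.8503; -0.2938]  nu=[-2.9100]  x^+=[-2.4069, 3.6434]  P^+=[0.1659 -0.4261; -0.4261 2.9839]
step 3: x^-=[-3.1323, 4.5406]  P^-=[0.7373 -0.9914; -0.9914 4.6893]  S=[0.6888]  K=[0.8833; -0.5544]  nu=[2.0720]  x^+=[-1.3020, 3.3919]  P^+=[0.1999 -0.6542; -0.6542 4.4776]
step 4: x^-=[-1.8365, 4.1614]  P^-=[0.8496 -1.4897; -1.4897 6.8786]  S=[0.7085]  K=[0.9258; -0.8405]  nu=[2.4255]  x^+=[0.4090, 2.1227]  P^+=[0.2423 -0.9384; -0.9384 6.3781]

P_post[1,0] = -0.9384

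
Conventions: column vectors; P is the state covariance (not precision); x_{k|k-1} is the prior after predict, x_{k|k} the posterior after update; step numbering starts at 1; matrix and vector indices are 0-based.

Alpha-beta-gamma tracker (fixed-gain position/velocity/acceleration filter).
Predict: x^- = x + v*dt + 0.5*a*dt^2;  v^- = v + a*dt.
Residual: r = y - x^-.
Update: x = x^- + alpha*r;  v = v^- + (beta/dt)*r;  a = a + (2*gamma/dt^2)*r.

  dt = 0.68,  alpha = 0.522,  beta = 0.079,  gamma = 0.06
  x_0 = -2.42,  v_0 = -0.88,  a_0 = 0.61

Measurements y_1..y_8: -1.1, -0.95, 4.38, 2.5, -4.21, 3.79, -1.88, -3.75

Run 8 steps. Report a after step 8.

step 1: x_pred=-2.8774  r=1.7774  x^+=-1.9496  v^+=-0.2587  a^+=1.0713
step 2: x_pred=-1.8778  r=0.9278  x^+=-1.3935  v^+=0.5775  a^+=1.3120
step 3: x_pred=-0.6974  r=5.0774  x^+=1.9530  v^+=2.0596  a^+=2.6297
step 4: x_pred=3.9615  r=-1.4615  x^+=3.1986  v^+=3.6780  a^+=2.2504
step 5: x_pred=6.2199  r=-10.4299  x^+=0.7755  v^+=3.9966  a^+=-0.4563
step 6: x_pred=3.3877  r=0.4023  x^+=3.5977  v^+=3.7330  a^+=-0.3519
step 7: x_pred=6.0548  r=-7.9348  x^+=1.9128  v^+=2.5719  a^+=-2.4111
step 8: x_pred=3.1043  r=-6.8543  x^+=-0.4736  v^+=0.1361  a^+=-4.1899

a_post = -4.1899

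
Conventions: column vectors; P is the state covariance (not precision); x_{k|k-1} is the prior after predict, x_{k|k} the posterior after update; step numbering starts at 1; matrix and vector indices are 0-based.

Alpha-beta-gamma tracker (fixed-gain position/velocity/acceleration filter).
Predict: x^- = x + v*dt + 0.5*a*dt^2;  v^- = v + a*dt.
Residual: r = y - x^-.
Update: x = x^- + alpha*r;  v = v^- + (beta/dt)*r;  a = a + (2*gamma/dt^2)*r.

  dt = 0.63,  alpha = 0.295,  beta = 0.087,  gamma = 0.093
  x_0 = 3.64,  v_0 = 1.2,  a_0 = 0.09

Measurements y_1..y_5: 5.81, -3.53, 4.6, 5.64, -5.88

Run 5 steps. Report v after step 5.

v_post = -4.2970

step 1: x_pred=4.4139  r=1.3961  x^+=4.8257  v^+=1.4495  a^+=0.7443
step 2: x_pred=5.8866  r=-9.4166  x^+=3.1087  v^+=0.6180  a^+=-3.6686
step 3: x_pred=2.7700  r=1.8300  x^+=3.3099  v^+=-1.4405  a^+=-2.8111
step 4: x_pred=1.8445  r=3.7955  x^+=2.9642  v^+=-2.6873  a^+=-1.0323
step 5: x_pred=1.0663  r=-6.9463  x^+=-0.9829  v^+=-4.2970  a^+=-4.2876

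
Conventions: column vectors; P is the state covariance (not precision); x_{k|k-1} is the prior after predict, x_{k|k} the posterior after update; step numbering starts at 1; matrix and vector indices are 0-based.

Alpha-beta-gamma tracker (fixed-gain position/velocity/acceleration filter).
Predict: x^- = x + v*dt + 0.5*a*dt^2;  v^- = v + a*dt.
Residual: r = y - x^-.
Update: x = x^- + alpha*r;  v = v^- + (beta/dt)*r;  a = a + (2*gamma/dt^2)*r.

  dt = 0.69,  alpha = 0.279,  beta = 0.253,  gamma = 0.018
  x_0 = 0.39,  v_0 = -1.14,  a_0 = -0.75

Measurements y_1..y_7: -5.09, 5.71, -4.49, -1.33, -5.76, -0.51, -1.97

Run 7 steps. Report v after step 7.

step 1: x_pred=-0.5751  r=-4.5149  x^+=-1.8348  v^+=-3.3129  a^+=-1.0914
step 2: x_pred=-4.3805  r=10.0905  x^+=-1.5653  v^+=-0.3661  a^+=-0.3284
step 3: x_pred=-1.8961  r=-2.5939  x^+=-2.6198  v^+=-1.5438  a^+=-0.5245
step 4: x_pred=-3.8099  r=2.4799  x^+=-3.1180  v^+=-0.9965  a^+=-0.3370
step 5: x_pred=-3.8858  r=-1.8742  x^+=-4.4087  v^+=-1.9162  a^+=-0.4787
step 6: x_pred=-5.8449  r=5.3349  x^+=-4.3564  v^+=-0.2904  a^+=-0.0753
step 7: x_pred=-4.5748  r=2.6048  x^+=-3.8480  v^+=0.6127  a^+=0.1216

v_post = 0.6127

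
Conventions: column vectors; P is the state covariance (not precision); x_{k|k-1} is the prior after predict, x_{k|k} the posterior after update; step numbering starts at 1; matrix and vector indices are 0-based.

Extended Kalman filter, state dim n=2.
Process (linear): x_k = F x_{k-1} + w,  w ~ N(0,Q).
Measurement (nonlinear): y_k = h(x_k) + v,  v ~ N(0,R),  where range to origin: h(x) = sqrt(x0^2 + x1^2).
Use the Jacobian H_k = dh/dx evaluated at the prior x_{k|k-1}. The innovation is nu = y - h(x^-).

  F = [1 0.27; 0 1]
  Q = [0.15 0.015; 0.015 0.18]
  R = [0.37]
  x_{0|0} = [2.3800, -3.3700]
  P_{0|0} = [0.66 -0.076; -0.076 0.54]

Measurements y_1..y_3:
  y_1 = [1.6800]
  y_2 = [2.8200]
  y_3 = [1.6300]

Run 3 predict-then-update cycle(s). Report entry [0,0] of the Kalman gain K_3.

step 1: x^-=[1.4701, -3.3700]  P^-=[0.8083 0.0848; 0.0848 0.7200]  H_jac=[0.3998 -0.9166]  S=[1.0420]  K=[0.2356; -0.6008]  nu=[-1.9967]  x^+=[0.9997, -2.1703]  P^+=[0.7505 0.2323; 0.2323 0.3439]
step 2: x^-=[0.4137, -2.1703]  P^-=[1.0510 0.3401; 0.3401 0.5239]  H_jac=[0.1872 -0.9823]  S=[0.7872]  K=[-0.1744; -0.5728]  nu=[0.6106]  x^+=[0.3072, -2.5201]  P^+=[1.0270 0.2615; 0.2615 0.2656]
step 3: x^-=[-0.3732, -2.5201]  P^-=[1.3376 0.3482; 0.3482 0.4456]  H_jac=[-0.1465 -0.9892]  S=[0.9357]  K=[-0.5776; -0.5256]  nu=[-0.9176]  x^+=[0.1567, -2.0378]  P^+=[1.0255 0.0641; 0.0641 0.1871]

K[0,0] = -0.5776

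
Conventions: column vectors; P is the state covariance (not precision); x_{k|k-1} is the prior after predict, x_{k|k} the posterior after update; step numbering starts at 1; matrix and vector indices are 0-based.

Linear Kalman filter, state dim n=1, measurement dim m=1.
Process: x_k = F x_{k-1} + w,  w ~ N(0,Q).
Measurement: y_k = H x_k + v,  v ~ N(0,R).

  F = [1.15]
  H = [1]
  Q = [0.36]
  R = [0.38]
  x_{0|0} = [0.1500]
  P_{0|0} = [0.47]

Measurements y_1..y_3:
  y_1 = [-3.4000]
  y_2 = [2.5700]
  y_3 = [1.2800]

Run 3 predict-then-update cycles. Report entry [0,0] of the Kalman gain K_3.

step 1: x^-=[0.1725]  P^-=[0.9816]  S=[1.3616]  K=[0.7209]  nu=[-3.5725]  x^+=[-2.4030]  P^+=[0.2739]
step 2: x^-=[-2.7634]  P^-=[0.7223]  S=[1.1023]  K=[0.6553]  nu=[5.3334]  x^+=[0.7314]  P^+=[0.2490]
step 3: x^-=[0.8411]  P^-=[0.6893]  S=[1.0693]  K=[0.6446]  nu=[0.4389]  x^+=[1.1240]  P^+=[0.2450]

K[0,0] = 0.6446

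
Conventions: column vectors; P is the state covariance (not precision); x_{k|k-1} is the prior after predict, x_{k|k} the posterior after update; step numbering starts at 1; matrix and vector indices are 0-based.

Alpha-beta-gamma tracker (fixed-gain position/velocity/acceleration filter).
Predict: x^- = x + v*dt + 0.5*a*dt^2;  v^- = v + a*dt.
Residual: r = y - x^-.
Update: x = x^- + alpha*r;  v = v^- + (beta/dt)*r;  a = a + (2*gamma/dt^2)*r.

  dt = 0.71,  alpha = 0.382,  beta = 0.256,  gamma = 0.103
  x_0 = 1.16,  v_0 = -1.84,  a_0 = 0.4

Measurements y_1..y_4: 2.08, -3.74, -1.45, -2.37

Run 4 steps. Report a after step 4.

step 1: x_pred=-0.0456  r=2.1256  x^+=0.7664  v^+=-0.7896  a^+=1.2686
step 2: x_pred=0.5255  r=-4.2655  x^+=-1.1039  v^+=-1.4269  a^+=-0.4745
step 3: x_pred=-2.2366  r=0.7866  x^+=-1.9361  v^+=-1.4802  a^+=-0.1531
step 4: x_pred=-3.0256  r=0.6556  x^+=-2.7752  v^+=-1.3524  a^+=0.1148

a_post = 0.1148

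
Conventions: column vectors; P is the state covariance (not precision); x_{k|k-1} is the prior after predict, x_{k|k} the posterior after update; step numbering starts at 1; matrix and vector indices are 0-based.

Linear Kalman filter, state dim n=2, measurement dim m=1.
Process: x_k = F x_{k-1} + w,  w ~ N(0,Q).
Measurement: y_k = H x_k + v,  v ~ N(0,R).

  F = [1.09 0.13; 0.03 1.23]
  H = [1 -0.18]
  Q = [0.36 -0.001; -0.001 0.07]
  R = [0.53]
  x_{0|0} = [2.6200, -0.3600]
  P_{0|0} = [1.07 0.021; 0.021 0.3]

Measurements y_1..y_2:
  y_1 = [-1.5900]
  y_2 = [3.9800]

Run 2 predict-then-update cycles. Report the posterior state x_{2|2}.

x_post = [2.1700, -0.2648]

step 1: x^-=[2.8090, -0.3642]  P^-=[1.6423 0.1102; 0.1102 0.5264]  S=[2.1497]  K=[0.7547; 0.0072]  nu=[-4.4646]  x^+=[-0.5606, -0.3963]  P^+=[0.4178 0.0985; 0.0985 0.5263]
step 2: x^-=[-0.6626, -0.5042]  P^-=[0.8931 0.2293; 0.2293 0.8738]  S=[1.3689]  K=[0.6223; 0.0526]  nu=[4.5518]  x^+=[2.1700, -0.2648]  P^+=[0.3630 0.1845; 0.1845 0.8701]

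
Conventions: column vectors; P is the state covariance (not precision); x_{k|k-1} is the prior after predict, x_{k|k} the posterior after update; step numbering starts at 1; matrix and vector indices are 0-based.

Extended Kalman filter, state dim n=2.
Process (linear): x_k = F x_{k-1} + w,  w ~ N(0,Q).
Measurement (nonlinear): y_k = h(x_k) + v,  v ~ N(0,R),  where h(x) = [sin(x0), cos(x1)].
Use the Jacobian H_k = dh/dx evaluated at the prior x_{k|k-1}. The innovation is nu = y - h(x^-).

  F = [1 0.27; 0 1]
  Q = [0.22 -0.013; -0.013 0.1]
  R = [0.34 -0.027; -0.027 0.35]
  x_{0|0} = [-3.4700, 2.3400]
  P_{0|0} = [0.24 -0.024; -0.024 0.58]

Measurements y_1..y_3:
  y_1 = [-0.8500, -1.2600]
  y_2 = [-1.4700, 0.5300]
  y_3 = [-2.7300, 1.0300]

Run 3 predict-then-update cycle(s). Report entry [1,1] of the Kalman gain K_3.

step 1: x^-=[-2.8382, 2.3400]  P^-=[0.4893 0.1196; 0.1196 0.6800]  H_jac=[-0.9543 0.0000; 0.0000 -0.7185]  S=[0.7856 0.0550; 0.0550 0.7010]  K=[-0.5890 -0.0764; -0.0970 -0.6893]  nu=[-0.5512, -0.5644]  x^+=[-2.4704, 2.7826]  P^+=[0.2077 0.0151; 0.0151 0.3322]
step 2: x^-=[-1.7191, 2.7826]  P^-=[0.4600 0.0917; 0.0917 0.4322]  H_jac=[-0.1478 0.0000; 0.0000 -0.3514]  S=[0.3500 -0.0222; -0.0222 0.4034]  K=[-0.2000 -0.0909; -0.0629 -0.3799]  nu=[-0.4810, 1.4662]  x^+=[-1.7563, 2.2557]  P^+=[0.4435 0.0752; 0.0752 0.3736]
step 3: x^-=[-1.1472, 2.2557]  P^-=[0.7314 0.1631; 0.1631 0.4736]  H_jac=[0.4110 0.0000; 0.0000 -0.7745]  S=[0.4636 -0.0789; -0.0789 0.6341]  K=[0.6279 -0.1211; 0.0471 -0.5726]  nu=[-1.8184, 1.6626]  x^+=[-2.4902, 1.2180]  P^+=[0.5273 0.0766; 0.0766 0.2604]

K[1,1] = -0.5726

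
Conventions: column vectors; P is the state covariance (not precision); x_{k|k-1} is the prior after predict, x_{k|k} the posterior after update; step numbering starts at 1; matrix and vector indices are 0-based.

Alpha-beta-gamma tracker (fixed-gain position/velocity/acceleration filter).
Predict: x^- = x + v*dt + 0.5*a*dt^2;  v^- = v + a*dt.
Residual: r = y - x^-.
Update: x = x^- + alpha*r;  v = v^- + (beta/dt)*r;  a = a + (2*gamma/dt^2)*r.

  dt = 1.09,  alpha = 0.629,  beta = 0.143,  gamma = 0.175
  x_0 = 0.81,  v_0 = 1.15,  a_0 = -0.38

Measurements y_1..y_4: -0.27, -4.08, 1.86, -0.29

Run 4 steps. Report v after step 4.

step 1: x_pred=1.8378  r=-2.1078  x^+=0.5120  v^+=0.4593  a^+=-1.0009
step 2: x_pred=0.4180  r=-4.4980  x^+=-2.4112  v^+=-1.2218  a^+=-2.3260
step 3: x_pred=-5.1248  r=6.9848  x^+=-0.7314  v^+=-2.8408  a^+=-0.2683
step 4: x_pred=-3.9872  r=3.6972  x^+=-1.6617  v^+=-2.6482  a^+=0.8208

v_post = -2.6482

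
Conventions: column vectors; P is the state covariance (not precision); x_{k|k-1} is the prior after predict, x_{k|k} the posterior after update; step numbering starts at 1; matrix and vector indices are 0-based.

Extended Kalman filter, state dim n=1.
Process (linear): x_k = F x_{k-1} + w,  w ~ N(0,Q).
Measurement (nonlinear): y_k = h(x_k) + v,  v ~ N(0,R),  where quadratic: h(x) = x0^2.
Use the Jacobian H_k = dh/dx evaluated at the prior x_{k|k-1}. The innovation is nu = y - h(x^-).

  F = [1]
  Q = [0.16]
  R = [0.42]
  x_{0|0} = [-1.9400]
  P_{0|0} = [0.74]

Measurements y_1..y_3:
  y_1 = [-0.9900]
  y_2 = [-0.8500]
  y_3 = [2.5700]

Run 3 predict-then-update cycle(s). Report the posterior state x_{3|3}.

x_post = [-0.9862]

step 1: x^-=[-1.9400]  P^-=[0.9000]  H_jac=[-3.8800]  S=[13.9690]  K=[-0.2500]  nu=[-4.7536]  x^+=[-0.7517]  P^+=[0.0271]
step 2: x^-=[-0.7517]  P^-=[0.1871]  H_jac=[-1.5034]  S=[0.8428]  K=[-0.3337]  nu=[-1.4150]  x^+=[-0.2795]  P^+=[0.0932]
step 3: x^-=[-0.2795]  P^-=[0.2532]  H_jac=[-0.5590]  S=[0.4991]  K=[-0.2836]  nu=[2.4919]  x^+=[-0.9862]  P^+=[0.2131]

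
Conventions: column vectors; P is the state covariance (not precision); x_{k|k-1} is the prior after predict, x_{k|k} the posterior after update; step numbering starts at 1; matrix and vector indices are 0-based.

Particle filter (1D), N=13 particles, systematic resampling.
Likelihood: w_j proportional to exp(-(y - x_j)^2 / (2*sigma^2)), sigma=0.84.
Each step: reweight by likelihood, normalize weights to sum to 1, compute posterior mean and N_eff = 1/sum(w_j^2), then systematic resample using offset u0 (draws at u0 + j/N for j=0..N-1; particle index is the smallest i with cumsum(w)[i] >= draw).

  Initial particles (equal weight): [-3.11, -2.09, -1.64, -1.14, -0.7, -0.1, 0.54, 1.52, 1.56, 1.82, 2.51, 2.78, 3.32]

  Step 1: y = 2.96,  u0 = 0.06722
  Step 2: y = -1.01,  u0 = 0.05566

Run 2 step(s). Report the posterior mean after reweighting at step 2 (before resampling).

step 1: w=[0.0000, 0.0000, 0.0000, 0.0000, 0.0000, 0.0004, 0.0043, 0.0630, 0.0683, 0.1091, 0.2373, 0.2677, 0.2499]  mean=2.5726  Neff=4.7398  idx=[7, 9, 9, 10, 10, 10, 11, 11, 11, 12, 12, 12, 12]
step 2: w=[0.5902, 0.1889, 0.1889, 0.0085, 0.0085, 0.0085, 0.0021, 0.0021, 0.0021, 0.0001, 0.0001, 0.0001, 0.0001]  mean=1.6670  Neff=2.3814  idx=[0, 0, 0, 0, 0, 0, 0, 1, 1, 1, 2, 2, 4]

post_mean = 1.6670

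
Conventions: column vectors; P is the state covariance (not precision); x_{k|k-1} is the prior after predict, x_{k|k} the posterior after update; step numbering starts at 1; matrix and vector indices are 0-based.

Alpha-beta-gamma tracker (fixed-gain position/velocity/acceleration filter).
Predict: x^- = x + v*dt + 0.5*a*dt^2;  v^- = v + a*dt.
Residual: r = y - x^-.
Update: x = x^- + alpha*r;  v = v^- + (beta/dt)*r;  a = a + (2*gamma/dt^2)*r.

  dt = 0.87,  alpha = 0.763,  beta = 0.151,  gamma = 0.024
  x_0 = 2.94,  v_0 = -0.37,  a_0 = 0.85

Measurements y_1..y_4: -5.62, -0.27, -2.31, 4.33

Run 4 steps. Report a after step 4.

a_post = 0.8807

step 1: x_pred=2.9398  r=-8.5598  x^+=-3.5913  v^+=-1.1162  a^+=0.3072
step 2: x_pred=-4.4461  r=4.1761  x^+=-1.2597  v^+=-0.1241  a^+=0.5720
step 3: x_pred=-1.1512  r=-1.1588  x^+=-2.0354  v^+=0.1724  a^+=0.4985
step 4: x_pred=-1.6967  r=6.0267  x^+=2.9017  v^+=1.6522  a^+=0.8807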